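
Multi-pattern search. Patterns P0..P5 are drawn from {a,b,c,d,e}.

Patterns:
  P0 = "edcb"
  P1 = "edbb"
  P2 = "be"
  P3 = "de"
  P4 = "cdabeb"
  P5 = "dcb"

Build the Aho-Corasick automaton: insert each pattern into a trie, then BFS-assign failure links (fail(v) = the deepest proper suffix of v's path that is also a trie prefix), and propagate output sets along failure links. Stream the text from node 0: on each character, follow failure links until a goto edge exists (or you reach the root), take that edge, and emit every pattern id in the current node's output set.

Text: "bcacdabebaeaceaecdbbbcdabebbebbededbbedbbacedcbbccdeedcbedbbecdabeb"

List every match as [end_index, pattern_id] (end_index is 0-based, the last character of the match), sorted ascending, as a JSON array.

Build automaton:
Trie nodes:
  n0 'ε': b→7 c→11 d→9 e→1
  n1 'e': d→2
  n2 'ed': b→5 c→3
  n3 'edc': b→4
  n4 'edcb': ·  ←P0
  n5 'edb': b→6
  n6 'edbb': ·  ←P1
  n7 'b': e→8
  n8 'be': ·  ←P2
  n9 'd': c→17 e→10
  n10 'de': ·  ←P3
  n11 'c': d→12
  n12 'cd': a→13
  n13 'cda': b→14
  n14 'cdab': e→15
  n15 'cdabe': b→16
  n16 'cdabeb': ·  ←P4
  n17 'dc': b→18
  n18 'dcb': ·  ←P5

BFS fail/out derivation:
  fail(1) 'e': from fail(0)=0 chase 'e': 0 ⇒ 0;  out=∅∪out(0)=∅
  fail(7) 'b': from fail(0)=0 chase 'b': 0 ⇒ 0;  out=∅∪out(0)=∅
  fail(9) 'd': from fail(0)=0 chase 'd': 0 ⇒ 0;  out=∅∪out(0)=∅
  fail(11) 'c': from fail(0)=0 chase 'c': 0 ⇒ 0;  out=∅∪out(0)=∅
  fail(2) 'ed': from fail(1)=0 chase 'd': 0 ⇒ 9;  out=∅∪out(9)=∅
  fail(8) 'be': from fail(7)=0 chase 'e': 0 ⇒ 1;  out={2}∪out(1)={2}
  fail(10) 'de': from fail(9)=0 chase 'e': 0 ⇒ 1;  out={3}∪out(1)={3}
  fail(12) 'cd': from fail(11)=0 chase 'd': 0 ⇒ 9;  out=∅∪out(9)=∅
  fail(17) 'dc': from fail(9)=0 chase 'c': 0 ⇒ 11;  out=∅∪out(11)=∅
  fail(3) 'edc': from fail(2)=9 chase 'c': 9 ⇒ 17;  out=∅∪out(17)=∅
  fail(5) 'edb': from fail(2)=9 chase 'b': 9→0 ⇒ 7;  out=∅∪out(7)=∅
  fail(13) 'cda': from fail(12)=9 chase 'a': 9→0 ⇒ 0;  out=∅∪out(0)=∅
  fail(18) 'dcb': from fail(17)=11 chase 'b': 11→0 ⇒ 7;  out={5}∪out(7)={5}
  fail(4) 'edcb': from fail(3)=17 chase 'b': 17 ⇒ 18;  out={0}∪out(18)={0,5}
  fail(6) 'edbb': from fail(5)=7 chase 'b': 7→0 ⇒ 7;  out={1}∪out(7)={1}
  fail(14) 'cdab': from fail(13)=0 chase 'b': 0 ⇒ 7;  out=∅∪out(7)=∅
  fail(15) 'cdabe': from fail(14)=7 chase 'e': 7 ⇒ 8;  out=∅∪out(8)={2}
  fail(16) 'cdabeb': from fail(15)=8 chase 'b': 8→1→0 ⇒ 7;  out={4}∪out(7)={4}

Run:
pos 0 'b': at 7
pos 1 'c': at 11 ·f
pos 2 'a': at 0 ·f
pos 3 'c': at 11
pos 4 'd': at 12
pos 5 'a': at 13
pos 6 'b': at 14
pos 7 'e': at 15  ** P2@[6:7]
pos 8 'b': at 16  ** P4@[3:8]
pos 9 'a': at 0 ·f
pos 10 'e': at 1
pos 11 'a': at 0 ·f
pos 12 'c': at 11
pos 13 'e': at 1 ·f
pos 14 'a': at 0 ·f
pos 15 'e': at 1
pos 16 'c': at 11 ·f
pos 17 'd': at 12
pos 18 'b': at 7 ·f
pos 19 'b': at 7 ·f
pos 20 'b': at 7 ·f
pos 21 'c': at 11 ·f
pos 22 'd': at 12
pos 23 'a': at 13
pos 24 'b': at 14
pos 25 'e': at 15  ** P2@[24:25]
pos 26 'b': at 16  ** P4@[21:26]
pos 27 'b': at 7 ·f
pos 28 'e': at 8  ** P2@[27:28]
pos 29 'b': at 7 ·f
pos 30 'b': at 7 ·f
pos 31 'e': at 8  ** P2@[30:31]
pos 32 'd': at 2 ·f
pos 33 'e': at 10 ·f  ** P3@[32:33]
pos 34 'd': at 2 ·f
pos 35 'b': at 5
pos 36 'b': at 6  ** P1@[33:36]
pos 37 'e': at 8 ·f  ** P2@[36:37]
pos 38 'd': at 2 ·f
pos 39 'b': at 5
pos 40 'b': at 6  ** P1@[37:40]
pos 41 'a': at 0 ·f
pos 42 'c': at 11
pos 43 'e': at 1 ·f
pos 44 'd': at 2
pos 45 'c': at 3
pos 46 'b': at 4  ** P0@[43:46],P5@[44:46]
pos 47 'b': at 7 ·f
pos 48 'c': at 11 ·f
pos 49 'c': at 11 ·f
pos 50 'd': at 12
pos 51 'e': at 10 ·f  ** P3@[50:51]
pos 52 'e': at 1 ·f
pos 53 'd': at 2
pos 54 'c': at 3
pos 55 'b': at 4  ** P0@[52:55],P5@[53:55]
pos 56 'e': at 8 ·f  ** P2@[55:56]
pos 57 'd': at 2 ·f
pos 58 'b': at 5
pos 59 'b': at 6  ** P1@[56:59]
pos 60 'e': at 8 ·f  ** P2@[59:60]
pos 61 'c': at 11 ·f
pos 62 'd': at 12
pos 63 'a': at 13
pos 64 'b': at 14
pos 65 'e': at 15  ** P2@[64:65]
pos 66 'b': at 16  ** P4@[61:66]

Result: [[7,2],[8,4],[25,2],[26,4],[28,2],[31,2],[33,3],[36,1],[37,2],[40,1],[46,0],[46,5],[51,3],[55,0],[55,5],[56,2],[59,1],[60,2],[65,2],[66,4]]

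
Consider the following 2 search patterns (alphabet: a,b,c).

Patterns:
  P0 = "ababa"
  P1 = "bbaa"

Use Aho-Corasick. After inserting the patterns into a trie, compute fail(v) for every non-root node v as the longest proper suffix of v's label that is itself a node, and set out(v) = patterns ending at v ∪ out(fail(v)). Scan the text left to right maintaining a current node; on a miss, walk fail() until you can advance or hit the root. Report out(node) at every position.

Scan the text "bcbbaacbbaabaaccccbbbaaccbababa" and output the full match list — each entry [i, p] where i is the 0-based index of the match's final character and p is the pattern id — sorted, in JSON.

Build automaton:
Trie nodes:
  0='ε' goto a→1 b→6
  1='a' goto b→2
  2='ab' goto a→3
  3='aba' goto b→4
  4='abab' goto a→5
  5='ababa' goto ·  ←P0
  6='b' goto b→7
  7='bb' goto a→8
  8='bba' goto a→9
  9='bbaa' goto ·  ←P1

BFS fail/out derivation:
  n1('a'): parent n0 fail=0; on 'a' 0 → fail=0;  out ∅∪∅=∅
  n6('b'): parent n0 fail=0; on 'b' 0 → fail=0;  out ∅∪∅=∅
  n2('ab'): parent n1 fail=0; on 'b' 0 → fail=6;  out ∅∪∅=∅
  n7('bb'): parent n6 fail=0; on 'b' 0 → fail=6;  out ∅∪∅=∅
  n3('aba'): parent n2 fail=6; on 'a' 6→0 → fail=1;  out ∅∪∅=∅
  n8('bba'): parent n7 fail=6; on 'a' 6→0 → fail=1;  out ∅∪∅=∅
  n4('abab'): parent n3 fail=1; on 'b' 1 → fail=2;  out ∅∪∅=∅
  n9('bbaa'): parent n8 fail=1; on 'a' 1→0 → fail=1;  out {1}∪∅={1}
  n5('ababa'): parent n4 fail=2; on 'a' 2 → fail=3;  out {0}∪∅={0}

Run:
[0] read 'b'  n0⇒n6
[1] read 'c'  n6⇒n0 ·f
[2] read 'b'  n0⇒n6
[3] read 'b'  n6⇒n7
[4] read 'a'  n7⇒n8
[5] read 'a'  n8⇒n9  emit P1@[2:5]
[6] read 'c'  n9⇒n0 ·f
[7] read 'b'  n0⇒n6
[8] read 'b'  n6⇒n7
[9] read 'a'  n7⇒n8
[10] read 'a'  n8⇒n9  emit P1@[7:10]
[11] read 'b'  n9⇒n2 ·f
[12] read 'a'  n2⇒n3
[13] read 'a'  n3⇒n1 ·f
[14] read 'c'  n1⇒n0 ·f
[15] read 'c'  n0⇒n0
[16] read 'c'  n0⇒n0
[17] read 'c'  n0⇒n0
[18] read 'b'  n0⇒n6
[19] read 'b'  n6⇒n7
[20] read 'b'  n7⇒n7 ·f
[21] read 'a'  n7⇒n8
[22] read 'a'  n8⇒n9  emit P1@[19:22]
[23] read 'c'  n9⇒n0 ·f
[24] read 'c'  n0⇒n0
[25] read 'b'  n0⇒n6
[26] read 'a'  n6⇒n1 ·f
[27] read 'b'  n1⇒n2
[28] read 'a'  n2⇒n3
[29] read 'b'  n3⇒n4
[30] read 'a'  n4⇒n5  emit P0@[26:30]

Result: [[5,1],[10,1],[22,1],[30,0]]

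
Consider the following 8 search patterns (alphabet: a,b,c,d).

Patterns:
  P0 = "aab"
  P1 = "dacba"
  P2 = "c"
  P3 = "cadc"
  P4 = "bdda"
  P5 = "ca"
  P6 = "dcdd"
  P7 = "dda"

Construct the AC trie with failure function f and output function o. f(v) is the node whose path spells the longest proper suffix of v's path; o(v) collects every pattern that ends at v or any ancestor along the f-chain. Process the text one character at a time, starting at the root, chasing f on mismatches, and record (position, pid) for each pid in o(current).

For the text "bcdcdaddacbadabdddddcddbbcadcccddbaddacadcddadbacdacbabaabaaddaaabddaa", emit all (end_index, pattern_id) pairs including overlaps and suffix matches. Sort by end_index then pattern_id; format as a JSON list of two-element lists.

Build:
Trie nodes:
  n0 'ε': a→1 b→13 c→9 d→4
  n1 'a': a→2
  n2 'aa': b→3
  n3 'aab': ·  [P0 ends]
  n4 'd': a→5 c→17 d→20
  n5 'da': c→6
  n6 'dac': b→7
  n7 'dacb': a→8
  n8 'dacba': ·  [P1 ends]
  n9 'c': a→10  [P2 ends]
  n10 'ca': d→11  [P5 ends]
  n11 'cad': c→12
  n12 'cadc': ·  [P3 ends]
  n13 'b': d→14
  n14 'bd': d→15
  n15 'bdd': a→16
  n16 'bdda': ·  [P4 ends]
  n17 'dc': d→18
  n18 'dcd': d→19
  n19 'dcdd': ·  [P6 ends]
  n20 'dd': a→21
  n21 'dda': ·  [P7 ends]

BFS fail/out derivation:
  fail(1) 'a': from fail(0)=0 chase 'a': 0 ⇒ 0;  out=∅∪out(0)=∅
  fail(4) 'd': from fail(0)=0 chase 'd': 0 ⇒ 0;  out=∅∪out(0)=∅
  fail(9) 'c': from fail(0)=0 chase 'c': 0 ⇒ 0;  out={2}∪out(0)={2}
  fail(13) 'b': from fail(0)=0 chase 'b': 0 ⇒ 0;  out=∅∪out(0)=∅
  fail(2) 'aa': from fail(1)=0 chase 'a': 0 ⇒ 1;  out=∅∪out(1)=∅
  fail(5) 'da': from fail(4)=0 chase 'a': 0 ⇒ 1;  out=∅∪out(1)=∅
  fail(10) 'ca': from fail(9)=0 chase 'a': 0 ⇒ 1;  out={5}∪out(1)={5}
  fail(14) 'bd': from fail(13)=0 chase 'd': 0 ⇒ 4;  out=∅∪out(4)=∅
  fail(17) 'dc': from fail(4)=0 chase 'c': 0 ⇒ 9;  out=∅∪out(9)={2}
  fail(20) 'dd': from fail(4)=0 chase 'd': 0 ⇒ 4;  out=∅∪out(4)=∅
  fail(3) 'aab': from fail(2)=1 chase 'b': 1→0 ⇒ 13;  out={0}∪out(13)={0}
  fail(6) 'dac': from fail(5)=1 chase 'c': 1→0 ⇒ 9;  out=∅∪out(9)={2}
  fail(11) 'cad': from fail(10)=1 chase 'd': 1→0 ⇒ 4;  out=∅∪out(4)=∅
  fail(15) 'bdd': from fail(14)=4 chase 'd': 4 ⇒ 20;  out=∅∪out(20)=∅
  fail(18) 'dcd': from fail(17)=9 chase 'd': 9→0 ⇒ 4;  out=∅∪out(4)=∅
  fail(21) 'dda': from fail(20)=4 chase 'a': 4 ⇒ 5;  out={7}∪out(5)={7}
  fail(7) 'dacb': from fail(6)=9 chase 'b': 9→0 ⇒ 13;  out=∅∪out(13)=∅
  fail(12) 'cadc': from fail(11)=4 chase 'c': 4 ⇒ 17;  out={3}∪out(17)={2,3}
  fail(16) 'bdda': from fail(15)=20 chase 'a': 20 ⇒ 21;  out={4}∪out(21)={4,7}
  fail(19) 'dcdd': from fail(18)=4 chase 'd': 4 ⇒ 20;  out={6}∪out(20)={6}
  fail(8) 'dacba': from fail(7)=13 chase 'a': 13→0 ⇒ 1;  out={1}∪out(1)={1}

Scan:
[0] read 'b'  n0⇒n13
[1] read 'c'  n13⇒n9 (fail-walked)  → match P2@[1:1]
[2] read 'd'  n9⇒n4 (fail-walked)
[3] read 'c'  n4⇒n17  → match P2@[3:3]
[4] read 'd'  n17⇒n18
[5] read 'a'  n18⇒n5 (fail-walked)
[6] read 'd'  n5⇒n4 (fail-walked)
[7] read 'd'  n4⇒n20
[8] read 'a'  n20⇒n21  → match P7@[6:8]
[9] read 'c'  n21⇒n6 (fail-walked)  → match P2@[9:9]
[10] read 'b'  n6⇒n7
[11] read 'a'  n7⇒n8  → match P1@[7:11]
[12] read 'd'  n8⇒n4 (fail-walked)
[13] read 'a'  n4⇒n5
[14] read 'b'  n5⇒n13 (fail-walked)
[15] read 'd'  n13⇒n14
[16] read 'd'  n14⇒n15
[17] read 'd'  n15⇒n20 (fail-walked)
[18] read 'd'  n20⇒n20 (fail-walked)
[19] read 'd'  n20⇒n20 (fail-walked)
[20] read 'c'  n20⇒n17 (fail-walked)  → match P2@[20:20]
[21] read 'd'  n17⇒n18
[22] read 'd'  n18⇒n19  → match P6@[19:22]
[23] read 'b'  n19⇒n13 (fail-walked)
[24] read 'b'  n13⇒n13 (fail-walked)
[25] read 'c'  n13⇒n9 (fail-walked)  → match P2@[25:25]
[26] read 'a'  n9⇒n10  → match P5@[25:26]
[27] read 'd'  n10⇒n11
[28] read 'c'  n11⇒n12  → match P2@[28:28],P3@[25:28]
[29] read 'c'  n12⇒n9 (fail-walked)  → match P2@[29:29]
[30] read 'c'  n9⇒n9 (fail-walked)  → match P2@[30:30]
[31] read 'd'  n9⇒n4 (fail-walked)
[32] read 'd'  n4⇒n20
[33] read 'b'  n20⇒n13 (fail-walked)
[34] read 'a'  n13⇒n1 (fail-walked)
[35] read 'd'  n1⇒n4 (fail-walked)
[36] read 'd'  n4⇒n20
[37] read 'a'  n20⇒n21  → match P7@[35:37]
[38] read 'c'  n21⇒n6 (fail-walked)  → match P2@[38:38]
[39] read 'a'  n6⇒n10 (fail-walked)  → match P5@[38:39]
[40] read 'd'  n10⇒n11
[41] read 'c'  n11⇒n12  → match P2@[41:41],P3@[38:41]
[42] read 'd'  n12⇒n18 (fail-walked)
[43] read 'd'  n18⇒n19  → match P6@[40:43]
[44] read 'a'  n19⇒n21 (fail-walked)  → match P7@[42:44]
[45] read 'd'  n21⇒n4 (fail-walked)
[46] read 'b'  n4⇒n13 (fail-walked)
[47] read 'a'  n13⇒n1 (fail-walked)
[48] read 'c'  n1⇒n9 (fail-walked)  → match P2@[48:48]
[49] read 'd'  n9⇒n4 (fail-walked)
[50] read 'a'  n4⇒n5
[51] read 'c'  n5⇒n6  → match P2@[51:51]
[52] read 'b'  n6⇒n7
[53] read 'a'  n7⇒n8  → match P1@[49:53]
[54] read 'b'  n8⇒n13 (fail-walked)
[55] read 'a'  n13⇒n1 (fail-walked)
[56] read 'a'  n1⇒n2
[57] read 'b'  n2⇒n3  → match P0@[55:57]
[58] read 'a'  n3⇒n1 (fail-walked)
[59] read 'a'  n1⇒n2
[60] read 'd'  n2⇒n4 (fail-walked)
[61] read 'd'  n4⇒n20
[62] read 'a'  n20⇒n21  → match P7@[60:62]
[63] read 'a'  n21⇒n2 (fail-walked)
[64] read 'a'  n2⇒n2 (fail-walked)
[65] read 'b'  n2⇒n3  → match P0@[63:65]
[66] read 'd'  n3⇒n14 (fail-walked)
[67] read 'd'  n14⇒n15
[68] read 'a'  n15⇒n16  → match P4@[65:68],P7@[66:68]
[69] read 'a'  n16⇒n2 (fail-walked)

Result: [[1,2],[3,2],[8,7],[9,2],[11,1],[20,2],[22,6],[25,2],[26,5],[28,2],[28,3],[29,2],[30,2],[37,7],[38,2],[39,5],[41,2],[41,3],[43,6],[44,7],[48,2],[51,2],[53,1],[57,0],[62,7],[65,0],[68,4],[68,7]]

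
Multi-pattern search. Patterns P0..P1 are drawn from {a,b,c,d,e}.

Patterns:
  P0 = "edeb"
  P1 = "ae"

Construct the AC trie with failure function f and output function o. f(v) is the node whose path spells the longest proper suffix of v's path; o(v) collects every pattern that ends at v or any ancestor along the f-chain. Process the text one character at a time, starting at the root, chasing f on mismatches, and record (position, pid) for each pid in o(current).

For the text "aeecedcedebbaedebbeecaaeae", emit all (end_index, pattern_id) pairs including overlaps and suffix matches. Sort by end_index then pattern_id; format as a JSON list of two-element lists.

Build automaton:
Trie (insert patterns):
  n0 'ε': a→5 e→1
  n1 'e': d→2
  n2 'ed': e→3
  n3 'ede': b→4
  n4 'edeb': ·  ←P0
  n5 'a': e→6
  n6 'ae': ·  ←P1

BFS fail/out derivation:
  fail(1) 'e': from fail(0)=0 chase 'e': 0 ⇒ 0;  out=∅∪out(0)=∅
  fail(5) 'a': from fail(0)=0 chase 'a': 0 ⇒ 0;  out=∅∪out(0)=∅
  fail(2) 'ed': from fail(1)=0 chase 'd': 0 ⇒ 0;  out=∅∪out(0)=∅
  fail(6) 'ae': from fail(5)=0 chase 'e': 0 ⇒ 1;  out={1}∪out(1)={1}
  fail(3) 'ede': from fail(2)=0 chase 'e': 0 ⇒ 1;  out=∅∪out(1)=∅
  fail(4) 'edeb': from fail(3)=1 chase 'b': 1→0 ⇒ 0;  out={0}∪out(0)={0}

Scan:
[0] read 'a'  n0⇒n5
[1] read 'e'  n5⇒n6  emit P1@[0:1]
[2] read 'e'  n6⇒n1 ·f
[3] read 'c'  n1⇒n0 ·f
[4] read 'e'  n0⇒n1
[5] read 'd'  n1⇒n2
[6] read 'c'  n2⇒n0 ·f
[7] read 'e'  n0⇒n1
[8] read 'd'  n1⇒n2
[9] read 'e'  n2⇒n3
[10] read 'b'  n3⇒n4  emit P0@[7:10]
[11] read 'b'  n4⇒n0 ·f
[12] read 'a'  n0⇒n5
[13] read 'e'  n5⇒n6  emit P1@[12:13]
[14] read 'd'  n6⇒n2 ·f
[15] read 'e'  n2⇒n3
[16] read 'b'  n3⇒n4  emit P0@[13:16]
[17] read 'b'  n4⇒n0 ·f
[18] read 'e'  n0⇒n1
[19] read 'e'  n1⇒n1 ·f
[20] read 'c'  n1⇒n0 ·f
[21] read 'a'  n0⇒n5
[22] read 'a'  n5⇒n5 ·f
[23] read 'e'  n5⇒n6  emit P1@[22:23]
[24] read 'a'  n6⇒n5 ·f
[25] read 'e'  n5⇒n6  emit P1@[24:25]

Matches: [[1,1],[10,0],[13,1],[16,0],[23,1],[25,1]]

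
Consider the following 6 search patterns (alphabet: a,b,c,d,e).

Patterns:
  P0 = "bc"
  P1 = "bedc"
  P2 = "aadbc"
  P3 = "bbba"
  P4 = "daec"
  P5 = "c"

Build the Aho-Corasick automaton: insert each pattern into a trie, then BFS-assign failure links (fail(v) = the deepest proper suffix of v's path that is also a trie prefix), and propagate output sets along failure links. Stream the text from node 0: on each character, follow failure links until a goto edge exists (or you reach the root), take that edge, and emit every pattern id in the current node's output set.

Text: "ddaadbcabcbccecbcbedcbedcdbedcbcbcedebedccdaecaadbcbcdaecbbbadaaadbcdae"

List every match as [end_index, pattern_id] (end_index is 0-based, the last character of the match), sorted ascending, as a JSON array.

Build automaton:
Trie (insert patterns):
  n0 'ε': a→6 b→1 c→18 d→14
  n1 'b': b→11 c→2 e→3
  n2 'bc': ·  ←P0
  n3 'be': d→4
  n4 'bed': c→5
  n5 'bedc': ·  ←P1
  n6 'a': a→7
  n7 'aa': d→8
  n8 'aad': b→9
  n9 'aadb': c→10
  n10 'aadbc': ·  ←P2
  n11 'bb': b→12
  n12 'bbb': a→13
  n13 'bbba': ·  ←P3
  n14 'd': a→15
  n15 'da': e→16
  n16 'dae': c→17
  n17 'daec': ·  ←P4
  n18 'c': ·  ←P5

BFS fail/out derivation:
  n1('b'): parent n0 fail=0; on 'b' 0 → fail=0;  out ∅∪∅=∅
  n6('a'): parent n0 fail=0; on 'a' 0 → fail=0;  out ∅∪∅=∅
  n14('d'): parent n0 fail=0; on 'd' 0 → fail=0;  out ∅∪∅=∅
  n18('c'): parent n0 fail=0; on 'c' 0 → fail=0;  out {5}∪∅={5}
  n2('bc'): parent n1 fail=0; on 'c' 0 → fail=18;  out {0}∪{5}={0,5}
  n3('be'): parent n1 fail=0; on 'e' 0 → fail=0;  out ∅∪∅=∅
  n7('aa'): parent n6 fail=0; on 'a' 0 → fail=6;  out ∅∪∅=∅
  n11('bb'): parent n1 fail=0; on 'b' 0 → fail=1;  out ∅∪∅=∅
  n15('da'): parent n14 fail=0; on 'a' 0 → fail=6;  out ∅∪∅=∅
  n4('bed'): parent n3 fail=0; on 'd' 0 → fail=14;  out ∅∪∅=∅
  n8('aad'): parent n7 fail=6; on 'd' 6→0 → fail=14;  out ∅∪∅=∅
  n12('bbb'): parent n11 fail=1; on 'b' 1 → fail=11;  out ∅∪∅=∅
  n16('dae'): parent n15 fail=6; on 'e' 6→0 → fail=0;  out ∅∪∅=∅
  n5('bedc'): parent n4 fail=14; on 'c' 14→0 → fail=18;  out {1}∪{5}={1,5}
  n9('aadb'): parent n8 fail=14; on 'b' 14→0 → fail=1;  out ∅∪∅=∅
  n13('bbba'): parent n12 fail=11; on 'a' 11→1→0 → fail=6;  out {3}∪∅={3}
  n17('daec'): parent n16 fail=0; on 'c' 0 → fail=18;  out {4}∪{5}={4,5}
  n10('aadbc'): parent n9 fail=1; on 'c' 1 → fail=2;  out {2}∪{0,5}={0,2,5}

Run:
[0] read 'd'  n0⇒n14
[1] read 'd'  n14⇒n14 (via fail)
[2] read 'a'  n14⇒n15
[3] read 'a'  n15⇒n7 (via fail)
[4] read 'd'  n7⇒n8
[5] read 'b'  n8⇒n9
[6] read 'c'  n9⇒n10  → match P0@[5:6],P2@[2:6],P5@[6:6]
[7] read 'a'  n10⇒n6 (via fail)
[8] read 'b'  n6⇒n1 (via fail)
[9] read 'c'  n1⇒n2  → match P0@[8:9],P5@[9:9]
[10] read 'b'  n2⇒n1 (via fail)
[11] read 'c'  n1⇒n2  → match P0@[10:11],P5@[11:11]
[12] read 'c'  n2⇒n18 (via fail)  → match P5@[12:12]
[13] read 'e'  n18⇒n0 (via fail)
[14] read 'c'  n0⇒n18  → match P5@[14:14]
[15] read 'b'  n18⇒n1 (via fail)
[16] read 'c'  n1⇒n2  → match P0@[15:16],P5@[16:16]
[17] read 'b'  n2⇒n1 (via fail)
[18] read 'e'  n1⇒n3
[19] read 'd'  n3⇒n4
[20] read 'c'  n4⇒n5  → match P1@[17:20],P5@[20:20]
[21] read 'b'  n5⇒n1 (via fail)
[22] read 'e'  n1⇒n3
[23] read 'd'  n3⇒n4
[24] read 'c'  n4⇒n5  → match P1@[21:24],P5@[24:24]
[25] read 'd'  n5⇒n14 (via fail)
[26] read 'b'  n14⇒n1 (via fail)
[27] read 'e'  n1⇒n3
[28] read 'd'  n3⇒n4
[29] read 'c'  n4⇒n5  → match P1@[26:29],P5@[29:29]
[30] read 'b'  n5⇒n1 (via fail)
[31] read 'c'  n1⇒n2  → match P0@[30:31],P5@[31:31]
[32] read 'b'  n2⇒n1 (via fail)
[33] read 'c'  n1⇒n2  → match P0@[32:33],P5@[33:33]
[34] read 'e'  n2⇒n0 (via fail)
[35] read 'd'  n0⇒n14
[36] read 'e'  n14⇒n0 (via fail)
[37] read 'b'  n0⇒n1
[38] read 'e'  n1⇒n3
[39] read 'd'  n3⇒n4
[40] read 'c'  n4⇒n5  → match P1@[37:40],P5@[40:40]
[41] read 'c'  n5⇒n18 (via fail)  → match P5@[41:41]
[42] read 'd'  n18⇒n14 (via fail)
[43] read 'a'  n14⇒n15
[44] read 'e'  n15⇒n16
[45] read 'c'  n16⇒n17  → match P4@[42:45],P5@[45:45]
[46] read 'a'  n17⇒n6 (via fail)
[47] read 'a'  n6⇒n7
[48] read 'd'  n7⇒n8
[49] read 'b'  n8⇒n9
[50] read 'c'  n9⇒n10  → match P0@[49:50],P2@[46:50],P5@[50:50]
[51] read 'b'  n10⇒n1 (via fail)
[52] read 'c'  n1⇒n2  → match P0@[51:52],P5@[52:52]
[53] read 'd'  n2⇒n14 (via fail)
[54] read 'a'  n14⇒n15
[55] read 'e'  n15⇒n16
[56] read 'c'  n16⇒n17  → match P4@[53:56],P5@[56:56]
[57] read 'b'  n17⇒n1 (via fail)
[58] read 'b'  n1⇒n11
[59] read 'b'  n11⇒n12
[60] read 'a'  n12⇒n13  → match P3@[57:60]
[61] read 'd'  n13⇒n14 (via fail)
[62] read 'a'  n14⇒n15
[63] read 'a'  n15⇒n7 (via fail)
[64] read 'a'  n7⇒n7 (via fail)
[65] read 'd'  n7⇒n8
[66] read 'b'  n8⇒n9
[67] read 'c'  n9⇒n10  → match P0@[66:67],P2@[63:67],P5@[67:67]
[68] read 'd'  n10⇒n14 (via fail)
[69] read 'a'  n14⇒n15
[70] read 'e'  n15⇒n16

Matches: [[6,0],[6,2],[6,5],[9,0],[9,5],[11,0],[11,5],[12,5],[14,5],[16,0],[16,5],[20,1],[20,5],[24,1],[24,5],[29,1],[29,5],[31,0],[31,5],[33,0],[33,5],[40,1],[40,5],[41,5],[45,4],[45,5],[50,0],[50,2],[50,5],[52,0],[52,5],[56,4],[56,5],[60,3],[67,0],[67,2],[67,5]]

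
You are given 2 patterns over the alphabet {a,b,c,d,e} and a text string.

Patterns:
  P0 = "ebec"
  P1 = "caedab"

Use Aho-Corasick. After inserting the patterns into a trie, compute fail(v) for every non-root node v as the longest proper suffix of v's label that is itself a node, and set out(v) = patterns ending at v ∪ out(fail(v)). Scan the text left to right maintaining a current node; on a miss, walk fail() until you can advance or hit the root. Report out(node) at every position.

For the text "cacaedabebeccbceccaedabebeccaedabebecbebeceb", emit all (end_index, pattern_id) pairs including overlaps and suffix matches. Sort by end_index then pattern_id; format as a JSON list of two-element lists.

Build automaton:
Trie nodes:
  n0 'ε': c→5 e→1
  n1 'e': b→2
  n2 'eb': e→3
  n3 'ebe': c→4
  n4 'ebec': ·  [P0 ends]
  n5 'c': a→6
  n6 'ca': e→7
  n7 'cae': d→8
  n8 'caed': a→9
  n9 'caeda': b→10
  n10 'caedab': ·  [P1 ends]

Failure links (BFS by depth):
  n1('e'): parent n0 fail=0; on 'e' 0 → fail=0;  out ∅∪∅=∅
  n5('c'): parent n0 fail=0; on 'c' 0 → fail=0;  out ∅∪∅=∅
  n2('eb'): parent n1 fail=0; on 'b' 0 → fail=0;  out ∅∪∅=∅
  n6('ca'): parent n5 fail=0; on 'a' 0 → fail=0;  out ∅∪∅=∅
  n3('ebe'): parent n2 fail=0; on 'e' 0 → fail=1;  out ∅∪∅=∅
  n7('cae'): parent n6 fail=0; on 'e' 0 → fail=1;  out ∅∪∅=∅
  n4('ebec'): parent n3 fail=1; on 'c' 1→0 → fail=5;  out {0}∪∅={0}
  n8('caed'): parent n7 fail=1; on 'd' 1→0 → fail=0;  out ∅∪∅=∅
  n9('caeda'): parent n8 fail=0; on 'a' 0 → fail=0;  out ∅∪∅=∅
  n10('caedab'): parent n9 fail=0; on 'b' 0 → fail=0;  out {1}∪∅={1}

Scan:
pos 0 'c': at 5
pos 1 'a': at 6
pos 2 'c': at 5 ·f
pos 3 'a': at 6
pos 4 'e': at 7
pos 5 'd': at 8
pos 6 'a': at 9
pos 7 'b': at 10  ** P1@[2:7]
pos 8 'e': at 1 ·f
pos 9 'b': at 2
pos 10 'e': at 3
pos 11 'c': at 4  ** P0@[8:11]
pos 12 'c': at 5 ·f
pos 13 'b': at 0 ·f
pos 14 'c': at 5
pos 15 'e': at 1 ·f
pos 16 'c': at 5 ·f
pos 17 'c': at 5 ·f
pos 18 'a': at 6
pos 19 'e': at 7
pos 20 'd': at 8
pos 21 'a': at 9
pos 22 'b': at 10  ** P1@[17:22]
pos 23 'e': at 1 ·f
pos 24 'b': at 2
pos 25 'e': at 3
pos 26 'c': at 4  ** P0@[23:26]
pos 27 'c': at 5 ·f
pos 28 'a': at 6
pos 29 'e': at 7
pos 30 'd': at 8
pos 31 'a': at 9
pos 32 'b': at 10  ** P1@[27:32]
pos 33 'e': at 1 ·f
pos 34 'b': at 2
pos 35 'e': at 3
pos 36 'c': at 4  ** P0@[33:36]
pos 37 'b': at 0 ·f
pos 38 'e': at 1
pos 39 'b': at 2
pos 40 'e': at 3
pos 41 'c': at 4  ** P0@[38:41]
pos 42 'e': at 1 ·f
pos 43 'b': at 2

Matches: [[7,1],[11,0],[22,1],[26,0],[32,1],[36,0],[41,0]]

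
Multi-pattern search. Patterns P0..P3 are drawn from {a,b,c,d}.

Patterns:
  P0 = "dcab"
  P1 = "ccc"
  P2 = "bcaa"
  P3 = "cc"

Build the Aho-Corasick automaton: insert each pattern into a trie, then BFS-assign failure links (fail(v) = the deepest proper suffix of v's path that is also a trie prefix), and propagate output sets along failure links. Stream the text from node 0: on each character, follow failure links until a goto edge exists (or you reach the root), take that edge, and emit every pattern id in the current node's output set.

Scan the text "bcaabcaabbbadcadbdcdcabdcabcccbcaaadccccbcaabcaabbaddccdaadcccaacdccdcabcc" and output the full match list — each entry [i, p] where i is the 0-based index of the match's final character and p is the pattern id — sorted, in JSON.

Construct AC machine:
Trie nodes:
  0='ε' goto b→8 c→5 d→1
  1='d' goto c→2
  2='dc' goto a→3
  3='dca' goto b→4
  4='dcab' goto ·  [P0 ends]
  5='c' goto c→6
  6='cc' goto c→7  [P3 ends]
  7='ccc' goto ·  [P1 ends]
  8='b' goto c→9
  9='bc' goto a→10
  10='bca' goto a→11
  11='bcaa' goto ·  [P2 ends]

Failure links (BFS by depth):
  fail(1) 'd': from fail(0)=0 chase 'd': 0 ⇒ 0;  out=∅∪out(0)=∅
  fail(5) 'c': from fail(0)=0 chase 'c': 0 ⇒ 0;  out=∅∪out(0)=∅
  fail(8) 'b': from fail(0)=0 chase 'b': 0 ⇒ 0;  out=∅∪out(0)=∅
  fail(2) 'dc': from fail(1)=0 chase 'c': 0 ⇒ 5;  out=∅∪out(5)=∅
  fail(6) 'cc': from fail(5)=0 chase 'c': 0 ⇒ 5;  out={3}∪out(5)={3}
  fail(9) 'bc': from fail(8)=0 chase 'c': 0 ⇒ 5;  out=∅∪out(5)=∅
  fail(3) 'dca': from fail(2)=5 chase 'a': 5→0 ⇒ 0;  out=∅∪out(0)=∅
  fail(7) 'ccc': from fail(6)=5 chase 'c': 5 ⇒ 6;  out={1}∪out(6)={1,3}
  fail(10) 'bca': from fail(9)=5 chase 'a': 5→0 ⇒ 0;  out=∅∪out(0)=∅
  fail(4) 'dcab': from fail(3)=0 chase 'b': 0 ⇒ 8;  out={0}∪out(8)={0}
  fail(11) 'bcaa': from fail(10)=0 chase 'a': 0 ⇒ 0;  out={2}∪out(0)={2}

Scan:
i=0 'b': node 0→8
i=1 'c': node 8→9
i=2 'a': node 9→10
i=3 'a': node 10→11  → match P2@[0:3]
i=4 'b': node 11→8 ·f
i=5 'c': node 8→9
i=6 'a': node 9→10
i=7 'a': node 10→11  → match P2@[4:7]
i=8 'b': node 11→8 ·f
i=9 'b': node 8→8 ·f
i=10 'b': node 8→8 ·f
i=11 'a': node 8→0 ·f
i=12 'd': node 0→1
i=13 'c': node 1→2
i=14 'a': node 2→3
i=15 'd': node 3→1 ·f
i=16 'b': node 1→8 ·f
i=17 'd': node 8→1 ·f
i=18 'c': node 1→2
i=19 'd': node 2→1 ·f
i=20 'c': node 1→2
i=21 'a': node 2→3
i=22 'b': node 3→4  → match P0@[19:22]
i=23 'd': node 4→1 ·f
i=24 'c': node 1→2
i=25 'a': node 2→3
i=26 'b': node 3→4  → match P0@[23:26]
i=27 'c': node 4→9 ·f
i=28 'c': node 9→6 ·f  → match P3@[27:28]
i=29 'c': node 6→7  → match P1@[27:29],P3@[28:29]
i=30 'b': node 7→8 ·f
i=31 'c': node 8→9
i=32 'a': node 9→10
i=33 'a': node 10→11  → match P2@[30:33]
i=34 'a': node 11→0 ·f
i=35 'd': node 0→1
i=36 'c': node 1→2
i=37 'c': node 2→6 ·f  → match P3@[36:37]
i=38 'c': node 6→7  → match P1@[36:38],P3@[37:38]
i=39 'c': node 7→7 ·f  → match P1@[37:39],P3@[38:39]
i=40 'b': node 7→8 ·f
i=41 'c': node 8→9
i=42 'a': node 9→10
i=43 'a': node 10→11  → match P2@[40:43]
i=44 'b': node 11→8 ·f
i=45 'c': node 8→9
i=46 'a': node 9→10
i=47 'a': node 10→11  → match P2@[44:47]
i=48 'b': node 11→8 ·f
i=49 'b': node 8→8 ·f
i=50 'a': node 8→0 ·f
i=51 'd': node 0→1
i=52 'd': node 1→1 ·f
i=53 'c': node 1→2
i=54 'c': node 2→6 ·f  → match P3@[53:54]
i=55 'd': node 6→1 ·f
i=56 'a': node 1→0 ·f
i=57 'a': node 0→0
i=58 'd': node 0→1
i=59 'c': node 1→2
i=60 'c': node 2→6 ·f  → match P3@[59:60]
i=61 'c': node 6→7  → match P1@[59:61],P3@[60:61]
i=62 'a': node 7→0 ·f
i=63 'a': node 0→0
i=64 'c': node 0→5
i=65 'd': node 5→1 ·f
i=66 'c': node 1→2
i=67 'c': node 2→6 ·f  → match P3@[66:67]
i=68 'd': node 6→1 ·f
i=69 'c': node 1→2
i=70 'a': node 2→3
i=71 'b': node 3→4  → match P0@[68:71]
i=72 'c': node 4→9 ·f
i=73 'c': node 9→6 ·f  → match P3@[72:73]

Matches: [[3,2],[7,2],[22,0],[26,0],[28,3],[29,1],[29,3],[33,2],[37,3],[38,1],[38,3],[39,1],[39,3],[43,2],[47,2],[54,3],[60,3],[61,1],[61,3],[67,3],[71,0],[73,3]]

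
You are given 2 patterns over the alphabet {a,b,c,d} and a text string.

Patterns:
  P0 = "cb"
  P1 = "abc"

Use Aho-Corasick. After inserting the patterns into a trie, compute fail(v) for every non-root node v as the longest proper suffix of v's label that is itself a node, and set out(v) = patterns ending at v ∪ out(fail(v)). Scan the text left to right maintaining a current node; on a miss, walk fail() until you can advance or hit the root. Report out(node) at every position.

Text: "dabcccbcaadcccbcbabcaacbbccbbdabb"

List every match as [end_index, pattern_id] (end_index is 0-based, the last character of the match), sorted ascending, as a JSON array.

Build automaton:
Trie nodes:
  n0 'ε': a→3 c→1
  n1 'c': b→2
  n2 'cb': ·  [P0 ends]
  n3 'a': b→4
  n4 'ab': c→5
  n5 'abc': ·  [P1 ends]

Failure links (BFS by depth):
  fail(1) 'c': from fail(0)=0 chase 'c': 0 ⇒ 0;  out=∅∪out(0)=∅
  fail(3) 'a': from fail(0)=0 chase 'a': 0 ⇒ 0;  out=∅∪out(0)=∅
  fail(2) 'cb': from fail(1)=0 chase 'b': 0 ⇒ 0;  out={0}∪out(0)={0}
  fail(4) 'ab': from fail(3)=0 chase 'b': 0 ⇒ 0;  out=∅∪out(0)=∅
  fail(5) 'abc': from fail(4)=0 chase 'c': 0 ⇒ 1;  out={1}∪out(1)={1}

Run:
pos 0 'd': at 0
pos 1 'a': at 3
pos 2 'b': at 4
pos 3 'c': at 5  emit P1@[1:3]
pos 4 'c': at 1 (via fail)
pos 5 'c': at 1 (via fail)
pos 6 'b': at 2  emit P0@[5:6]
pos 7 'c': at 1 (via fail)
pos 8 'a': at 3 (via fail)
pos 9 'a': at 3 (via fail)
pos 10 'd': at 0 (via fail)
pos 11 'c': at 1
pos 12 'c': at 1 (via fail)
pos 13 'c': at 1 (via fail)
pos 14 'b': at 2  emit P0@[13:14]
pos 15 'c': at 1 (via fail)
pos 16 'b': at 2  emit P0@[15:16]
pos 17 'a': at 3 (via fail)
pos 18 'b': at 4
pos 19 'c': at 5  emit P1@[17:19]
pos 20 'a': at 3 (via fail)
pos 21 'a': at 3 (via fail)
pos 22 'c': at 1 (via fail)
pos 23 'b': at 2  emit P0@[22:23]
pos 24 'b': at 0 (via fail)
pos 25 'c': at 1
pos 26 'c': at 1 (via fail)
pos 27 'b': at 2  emit P0@[26:27]
pos 28 'b': at 0 (via fail)
pos 29 'd': at 0
pos 30 'a': at 3
pos 31 'b': at 4
pos 32 'b': at 0 (via fail)

All matches (sorted): [[3,1],[6,0],[14,0],[16,0],[19,1],[23,0],[27,0]]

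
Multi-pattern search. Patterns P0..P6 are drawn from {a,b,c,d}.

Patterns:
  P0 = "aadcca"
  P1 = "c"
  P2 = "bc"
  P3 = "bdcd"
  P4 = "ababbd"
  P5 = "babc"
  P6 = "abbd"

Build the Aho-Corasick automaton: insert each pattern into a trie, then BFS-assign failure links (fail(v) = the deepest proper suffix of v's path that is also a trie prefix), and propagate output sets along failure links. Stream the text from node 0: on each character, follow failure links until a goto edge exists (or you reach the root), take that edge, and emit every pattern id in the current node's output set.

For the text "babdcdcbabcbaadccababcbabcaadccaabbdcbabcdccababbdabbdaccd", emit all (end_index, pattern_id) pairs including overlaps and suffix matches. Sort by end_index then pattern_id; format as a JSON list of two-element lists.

Build:
Trie nodes:
  0='ε' goto a→1 b→8 c→7
  1='a' goto a→2 b→13
  2='aa' goto d→3
  3='aad' goto c→4
  4='aadc' goto c→5
  5='aadcc' goto a→6
  6='aadcca' goto ·  ←P0
  7='c' goto ·  ←P1
  8='b' goto a→18 c→9 d→10
  9='bc' goto ·  ←P2
  10='bd' goto c→11
  11='bdc' goto d→12
  12='bdcd' goto ·  ←P3
  13='ab' goto a→14 b→21
  14='aba' goto b→15
  15='abab' goto b→16
  16='ababb' goto d→17
  17='ababbd' goto ·  ←P4
  18='ba' goto b→19
  19='bab' goto c→20
  20='babc' goto ·  ←P5
  21='abb' goto d→22
  22='abbd' goto ·  ←P6

Failure links (BFS by depth):
  n1('a'): parent n0 fail=0; on 'a' 0 → fail=0;  out ∅∪∅=∅
  n7('c'): parent n0 fail=0; on 'c' 0 → fail=0;  out {1}∪∅={1}
  n8('b'): parent n0 fail=0; on 'b' 0 → fail=0;  out ∅∪∅=∅
  n2('aa'): parent n1 fail=0; on 'a' 0 → fail=1;  out ∅∪∅=∅
  n9('bc'): parent n8 fail=0; on 'c' 0 → fail=7;  out {2}∪{1}={1,2}
  n10('bd'): parent n8 fail=0; on 'd' 0 → fail=0;  out ∅∪∅=∅
  n13('ab'): parent n1 fail=0; on 'b' 0 → fail=8;  out ∅∪∅=∅
  n18('ba'): parent n8 fail=0; on 'a' 0 → fail=1;  out ∅∪∅=∅
  n3('aad'): parent n2 fail=1; on 'd' 1→0 → fail=0;  out ∅∪∅=∅
  n11('bdc'): parent n10 fail=0; on 'c' 0 → fail=7;  out ∅∪{1}={1}
  n14('aba'): parent n13 fail=8; on 'a' 8 → fail=18;  out ∅∪∅=∅
  n19('bab'): parent n18 fail=1; on 'b' 1 → fail=13;  out ∅∪∅=∅
  n21('abb'): parent n13 fail=8; on 'b' 8→0 → fail=8;  out ∅∪∅=∅
  n4('aadc'): parent n3 fail=0; on 'c' 0 → fail=7;  out ∅∪{1}={1}
  n12('bdcd'): parent n11 fail=7; on 'd' 7→0 → fail=0;  out {3}∪∅={3}
  n15('abab'): parent n14 fail=18; on 'b' 18 → fail=19;  out ∅∪∅=∅
  n20('babc'): parent n19 fail=13; on 'c' 13→8 → fail=9;  out {5}∪{1,2}={1,2,5}
  n22('abbd'): parent n21 fail=8; on 'd' 8 → fail=10;  out {6}∪∅={6}
  n5('aadcc'): parent n4 fail=7; on 'c' 7→0 → fail=7;  out ∅∪{1}={1}
  n16('ababb'): parent n15 fail=19; on 'b' 19→13 → fail=21;  out ∅∪∅=∅
  n6('aadcca'): parent n5 fail=7; on 'a' 7→0 → fail=1;  out {0}∪∅={0}
  n17('ababbd'): parent n16 fail=21; on 'd' 21 → fail=22;  out {4}∪{6}={4,6}

Run:
[0] read 'b'  n0⇒n8
[1] read 'a'  n8⇒n18
[2] read 'b'  n18⇒n19
[3] read 'd'  n19⇒n10 ·f
[4] read 'c'  n10⇒n11  → match P1@[4:4]
[5] read 'd'  n11⇒n12  → match P3@[2:5]
[6] read 'c'  n12⇒n7 ·f  → match P1@[6:6]
[7] read 'b'  n7⇒n8 ·f
[8] read 'a'  n8⇒n18
[9] read 'b'  n18⇒n19
[10] read 'c'  n19⇒n20  → match P1@[10:10],P2@[9:10],P5@[7:10]
[11] read 'b'  n20⇒n8 ·f
[12] read 'a'  n8⇒n18
[13] read 'a'  n18⇒n2 ·f
[14] read 'd'  n2⇒n3
[15] read 'c'  n3⇒n4  → match P1@[15:15]
[16] read 'c'  n4⇒n5  → match P1@[16:16]
[17] read 'a'  n5⇒n6  → match P0@[12:17]
[18] read 'b'  n6⇒n13 ·f
[19] read 'a'  n13⇒n14
[20] read 'b'  n14⇒n15
[21] read 'c'  n15⇒n20 ·f  → match P1@[21:21],P2@[20:21],P5@[18:21]
[22] read 'b'  n20⇒n8 ·f
[23] read 'a'  n8⇒n18
[24] read 'b'  n18⇒n19
[25] read 'c'  n19⇒n20  → match P1@[25:25],P2@[24:25],P5@[22:25]
[26] read 'a'  n20⇒n1 ·f
[27] read 'a'  n1⇒n2
[28] read 'd'  n2⇒n3
[29] read 'c'  n3⇒n4  → match P1@[29:29]
[30] read 'c'  n4⇒n5  → match P1@[30:30]
[31] read 'a'  n5⇒n6  → match P0@[26:31]
[32] read 'a'  n6⇒n2 ·f
[33] read 'b'  n2⇒n13 ·f
[34] read 'b'  n13⇒n21
[35] read 'd'  n21⇒n22  → match P6@[32:35]
[36] read 'c'  n22⇒n11 ·f  → match P1@[36:36]
[37] read 'b'  n11⇒n8 ·f
[38] read 'a'  n8⇒n18
[39] read 'b'  n18⇒n19
[40] read 'c'  n19⇒n20  → match P1@[40:40],P2@[39:40],P5@[37:40]
[41] read 'd'  n20⇒n0 ·f
[42] read 'c'  n0⇒n7  → match P1@[42:42]
[43] read 'c'  n7⇒n7 ·f  → match P1@[43:43]
[44] read 'a'  n7⇒n1 ·f
[45] read 'b'  n1⇒n13
[46] read 'a'  n13⇒n14
[47] read 'b'  n14⇒n15
[48] read 'b'  n15⇒n16
[49] read 'd'  n16⇒n17  → match P4@[44:49],P6@[46:49]
[50] read 'a'  n17⇒n1 ·f
[51] read 'b'  n1⇒n13
[52] read 'b'  n13⇒n21
[53] read 'd'  n21⇒n22  → match P6@[50:53]
[54] read 'a'  n22⇒n1 ·f
[55] read 'c'  n1⇒n7 ·f  → match P1@[55:55]
[56] read 'c'  n7⇒n7 ·f  → match P1@[56:56]
[57] read 'd'  n7⇒n0 ·f

Result: [[4,1],[5,3],[6,1],[10,1],[10,2],[10,5],[15,1],[16,1],[17,0],[21,1],[21,2],[21,5],[25,1],[25,2],[25,5],[29,1],[30,1],[31,0],[35,6],[36,1],[40,1],[40,2],[40,5],[42,1],[43,1],[49,4],[49,6],[53,6],[55,1],[56,1]]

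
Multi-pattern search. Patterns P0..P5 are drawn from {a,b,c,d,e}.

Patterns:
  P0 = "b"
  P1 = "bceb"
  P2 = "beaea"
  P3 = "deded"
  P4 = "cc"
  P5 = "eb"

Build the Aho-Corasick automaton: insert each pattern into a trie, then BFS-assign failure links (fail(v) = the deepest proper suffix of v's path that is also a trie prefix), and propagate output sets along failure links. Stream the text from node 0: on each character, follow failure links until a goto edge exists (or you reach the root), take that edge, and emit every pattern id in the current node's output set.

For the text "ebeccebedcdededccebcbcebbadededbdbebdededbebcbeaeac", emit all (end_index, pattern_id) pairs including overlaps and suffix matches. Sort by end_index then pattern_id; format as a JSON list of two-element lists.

Construct AC machine:
Trie nodes:
  n0 'ε': b→1 c→14 d→9 e→16
  n1 'b': c→2 e→5  ←P0
  n2 'bc': e→3
  n3 'bce': b→4
  n4 'bceb': ·  ←P1
  n5 'be': a→6
  n6 'bea': e→7
  n7 'beae': a→8
  n8 'beaea': ·  ←P2
  n9 'd': e→10
  n10 'de': d→11
  n11 'ded': e→12
  n12 'dede': d→13
  n13 'deded': ·  ←P3
  n14 'c': c→15
  n15 'cc': ·  ←P4
  n16 'e': b→17
  n17 'eb': ·  ←P5

BFS fail/out derivation:
  n1('b'): parent n0 fail=0; on 'b' 0 → fail=0;  out {0}∪∅={0}
  n9('d'): parent n0 fail=0; on 'd' 0 → fail=0;  out ∅∪∅=∅
  n14('c'): parent n0 fail=0; on 'c' 0 → fail=0;  out ∅∪∅=∅
  n16('e'): parent n0 fail=0; on 'e' 0 → fail=0;  out ∅∪∅=∅
  n2('bc'): parent n1 fail=0; on 'c' 0 → fail=14;  out ∅∪∅=∅
  n5('be'): parent n1 fail=0; on 'e' 0 → fail=16;  out ∅∪∅=∅
  n10('de'): parent n9 fail=0; on 'e' 0 → fail=16;  out ∅∪∅=∅
  n15('cc'): parent n14 fail=0; on 'c' 0 → fail=14;  out {4}∪∅={4}
  n17('eb'): parent n16 fail=0; on 'b' 0 → fail=1;  out {5}∪{0}={0,5}
  n3('bce'): parent n2 fail=14; on 'e' 14→0 → fail=16;  out ∅∪∅=∅
  n6('bea'): parent n5 fail=16; on 'a' 16→0 → fail=0;  out ∅∪∅=∅
  n11('ded'): parent n10 fail=16; on 'd' 16→0 → fail=9;  out ∅∪∅=∅
  n4('bceb'): parent n3 fail=16; on 'b' 16 → fail=17;  out {1}∪{0,5}={0,1,5}
  n7('beae'): parent n6 fail=0; on 'e' 0 → fail=16;  out ∅∪∅=∅
  n12('dede'): parent n11 fail=9; on 'e' 9 → fail=10;  out ∅∪∅=∅
  n8('beaea'): parent n7 fail=16; on 'a' 16→0 → fail=0;  out {2}∪∅={2}
  n13('deded'): parent n12 fail=10; on 'd' 10 → fail=11;  out {3}∪∅={3}

Text stream:
i=0 'e': node 0→16
i=1 'b': node 16→17  ** P0@[1:1],P5@[0:1]
i=2 'e': node 17→5 (via fail)
i=3 'c': node 5→14 (via fail)
i=4 'c': node 14→15  ** P4@[3:4]
i=5 'e': node 15→16 (via fail)
i=6 'b': node 16→17  ** P0@[6:6],P5@[5:6]
i=7 'e': node 17→5 (via fail)
i=8 'd': node 5→9 (via fail)
i=9 'c': node 9→14 (via fail)
i=10 'd': node 14→9 (via fail)
i=11 'e': node 9→10
i=12 'd': node 10→11
i=13 'e': node 11→12
i=14 'd': node 12→13  ** P3@[10:14]
i=15 'c': node 13→14 (via fail)
i=16 'c': node 14→15  ** P4@[15:16]
i=17 'e': node 15→16 (via fail)
i=18 'b': node 16→17  ** P0@[18:18],P5@[17:18]
i=19 'c': node 17→2 (via fail)
i=20 'b': node 2→1 (via fail)  ** P0@[20:20]
i=21 'c': node 1→2
i=22 'e': node 2→3
i=23 'b': node 3→4  ** P0@[23:23],P1@[20:23],P5@[22:23]
i=24 'b': node 4→1 (via fail)  ** P0@[24:24]
i=25 'a': node 1→0 (via fail)
i=26 'd': node 0→9
i=27 'e': node 9→10
i=28 'd': node 10→11
i=29 'e': node 11→12
i=30 'd': node 12→13  ** P3@[26:30]
i=31 'b': node 13→1 (via fail)  ** P0@[31:31]
i=32 'd': node 1→9 (via fail)
i=33 'b': node 9→1 (via fail)  ** P0@[33:33]
i=34 'e': node 1→5
i=35 'b': node 5→17 (via fail)  ** P0@[35:35],P5@[34:35]
i=36 'd': node 17→9 (via fail)
i=37 'e': node 9→10
i=38 'd': node 10→11
i=39 'e': node 11→12
i=40 'd': node 12→13  ** P3@[36:40]
i=41 'b': node 13→1 (via fail)  ** P0@[41:41]
i=42 'e': node 1→5
i=43 'b': node 5→17 (via fail)  ** P0@[43:43],P5@[42:43]
i=44 'c': node 17→2 (via fail)
i=45 'b': node 2→1 (via fail)  ** P0@[45:45]
i=46 'e': node 1→5
i=47 'a': node 5→6
i=48 'e': node 6→7
i=49 'a': node 7→8  ** P2@[45:49]
i=50 'c': node 8→14 (via fail)

Matches: [[1,0],[1,5],[4,4],[6,0],[6,5],[14,3],[16,4],[18,0],[18,5],[20,0],[23,0],[23,1],[23,5],[24,0],[30,3],[31,0],[33,0],[35,0],[35,5],[40,3],[41,0],[43,0],[43,5],[45,0],[49,2]]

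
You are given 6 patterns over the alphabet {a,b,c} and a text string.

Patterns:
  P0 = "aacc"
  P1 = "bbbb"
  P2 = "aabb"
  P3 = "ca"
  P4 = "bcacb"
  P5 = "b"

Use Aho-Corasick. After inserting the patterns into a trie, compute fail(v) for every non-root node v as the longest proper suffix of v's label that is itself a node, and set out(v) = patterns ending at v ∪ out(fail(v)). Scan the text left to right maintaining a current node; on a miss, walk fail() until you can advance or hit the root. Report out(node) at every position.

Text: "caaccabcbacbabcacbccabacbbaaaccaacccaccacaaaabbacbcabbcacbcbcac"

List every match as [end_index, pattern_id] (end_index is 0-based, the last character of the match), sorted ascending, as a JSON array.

Construct AC machine:
Trie nodes:
  n0 'ε': a→1 b→5 c→11
  n1 'a': a→2
  n2 'aa': b→9 c→3
  n3 'aac': c→4
  n4 'aacc': ·  ←P0
  n5 'b': b→6 c→13  ←P5
  n6 'bb': b→7
  n7 'bbb': b→8
  n8 'bbbb': ·  ←P1
  n9 'aab': b→10
  n10 'aabb': ·  ←P2
  n11 'c': a→12
  n12 'ca': ·  ←P3
  n13 'bc': a→14
  n14 'bca': c→15
  n15 'bcac': b→16
  n16 'bcacb': ·  ←P4

Failure links (BFS by depth):
  fail(1) 'a': from fail(0)=0 chase 'a': 0 ⇒ 0;  out=∅∪out(0)=∅
  fail(5) 'b': from fail(0)=0 chase 'b': 0 ⇒ 0;  out={5}∪out(0)={5}
  fail(11) 'c': from fail(0)=0 chase 'c': 0 ⇒ 0;  out=∅∪out(0)=∅
  fail(2) 'aa': from fail(1)=0 chase 'a': 0 ⇒ 1;  out=∅∪out(1)=∅
  fail(6) 'bb': from fail(5)=0 chase 'b': 0 ⇒ 5;  out=∅∪out(5)={5}
  fail(12) 'ca': from fail(11)=0 chase 'a': 0 ⇒ 1;  out={3}∪out(1)={3}
  fail(13) 'bc': from fail(5)=0 chase 'c': 0 ⇒ 11;  out=∅∪out(11)=∅
  fail(3) 'aac': from fail(2)=1 chase 'c': 1→0 ⇒ 11;  out=∅∪out(11)=∅
  fail(7) 'bbb': from fail(6)=5 chase 'b': 5 ⇒ 6;  out=∅∪out(6)={5}
  fail(9) 'aab': from fail(2)=1 chase 'b': 1→0 ⇒ 5;  out=∅∪out(5)={5}
  fail(14) 'bca': from fail(13)=11 chase 'a': 11 ⇒ 12;  out=∅∪out(12)={3}
  fail(4) 'aacc': from fail(3)=11 chase 'c': 11→0 ⇒ 11;  out={0}∪out(11)={0}
  fail(8) 'bbbb': from fail(7)=6 chase 'b': 6 ⇒ 7;  out={1}∪out(7)={1,5}
  fail(10) 'aabb': from fail(9)=5 chase 'b': 5 ⇒ 6;  out={2}∪out(6)={2,5}
  fail(15) 'bcac': from fail(14)=12 chase 'c': 12→1→0 ⇒ 11;  out=∅∪out(11)=∅
  fail(16) 'bcacb': from fail(15)=11 chase 'b': 11→0 ⇒ 5;  out={4}∪out(5)={4,5}

Run:
[0] read 'c'  n0⇒n11
[1] read 'a'  n11⇒n12  emit P3@[0:1]
[2] read 'a'  n12⇒n2 (via fail)
[3] read 'c'  n2⇒n3
[4] read 'c'  n3⇒n4  emit P0@[1:4]
[5] read 'a'  n4⇒n12 (via fail)  emit P3@[4:5]
[6] read 'b'  n12⇒n5 (via fail)  emit P5@[6:6]
[7] read 'c'  n5⇒n13
[8] read 'b'  n13⇒n5 (via fail)  emit P5@[8:8]
[9] read 'a'  n5⇒n1 (via fail)
[10] read 'c'  n1⇒n11 (via fail)
[11] read 'b'  n11⇒n5 (via fail)  emit P5@[11:11]
[12] read 'a'  n5⇒n1 (via fail)
[13] read 'b'  n1⇒n5 (via fail)  emit P5@[13:13]
[14] read 'c'  n5⇒n13
[15] read 'a'  n13⇒n14  emit P3@[14:15]
[16] read 'c'  n14⇒n15
[17] read 'b'  n15⇒n16  emit P4@[13:17],P5@[17:17]
[18] read 'c'  n16⇒n13 (via fail)
[19] read 'c'  n13⇒n11 (via fail)
[20] read 'a'  n11⇒n12  emit P3@[19:20]
[21] read 'b'  n12⇒n5 (via fail)  emit P5@[21:21]
[22] read 'a'  n5⇒n1 (via fail)
[23] read 'c'  n1⇒n11 (via fail)
[24] read 'b'  n11⇒n5 (via fail)  emit P5@[24:24]
[25] read 'b'  n5⇒n6  emit P5@[25:25]
[26] read 'a'  n6⇒n1 (via fail)
[27] read 'a'  n1⇒n2
[28] read 'a'  n2⇒n2 (via fail)
[29] read 'c'  n2⇒n3
[30] read 'c'  n3⇒n4  emit P0@[27:30]
[31] read 'a'  n4⇒n12 (via fail)  emit P3@[30:31]
[32] read 'a'  n12⇒n2 (via fail)
[33] read 'c'  n2⇒n3
[34] read 'c'  n3⇒n4  emit P0@[31:34]
[35] read 'c'  n4⇒n11 (via fail)
[36] read 'a'  n11⇒n12  emit P3@[35:36]
[37] read 'c'  n12⇒n11 (via fail)
[38] read 'c'  n11⇒n11 (via fail)
[39] read 'a'  n11⇒n12  emit P3@[38:39]
[40] read 'c'  n12⇒n11 (via fail)
[41] read 'a'  n11⇒n12  emit P3@[40:41]
[42] read 'a'  n12⇒n2 (via fail)
[43] read 'a'  n2⇒n2 (via fail)
[44] read 'a'  n2⇒n2 (via fail)
[45] read 'b'  n2⇒n9  emit P5@[45:45]
[46] read 'b'  n9⇒n10  emit P2@[43:46],P5@[46:46]
[47] read 'a'  n10⇒n1 (via fail)
[48] read 'c'  n1⇒n11 (via fail)
[49] read 'b'  n11⇒n5 (via fail)  emit P5@[49:49]
[50] read 'c'  n5⇒n13
[51] read 'a'  n13⇒n14  emit P3@[50:51]
[52] read 'b'  n14⇒n5 (via fail)  emit P5@[52:52]
[53] read 'b'  n5⇒n6  emit P5@[53:53]
[54] read 'c'  n6⇒n13 (via fail)
[55] read 'a'  n13⇒n14  emit P3@[54:55]
[56] read 'c'  n14⇒n15
[57] read 'b'  n15⇒n16  emit P4@[53:57],P5@[57:57]
[58] read 'c'  n16⇒n13 (via fail)
[59] read 'b'  n13⇒n5 (via fail)  emit P5@[59:59]
[60] read 'c'  n5⇒n13
[61] read 'a'  n13⇒n14  emit P3@[60:61]
[62] read 'c'  n14⇒n15

Matches: [[1,3],[4,0],[5,3],[6,5],[8,5],[11,5],[13,5],[15,3],[17,4],[17,5],[20,3],[21,5],[24,5],[25,5],[30,0],[31,3],[34,0],[36,3],[39,3],[41,3],[45,5],[46,2],[46,5],[49,5],[51,3],[52,5],[53,5],[55,3],[57,4],[57,5],[59,5],[61,3]]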